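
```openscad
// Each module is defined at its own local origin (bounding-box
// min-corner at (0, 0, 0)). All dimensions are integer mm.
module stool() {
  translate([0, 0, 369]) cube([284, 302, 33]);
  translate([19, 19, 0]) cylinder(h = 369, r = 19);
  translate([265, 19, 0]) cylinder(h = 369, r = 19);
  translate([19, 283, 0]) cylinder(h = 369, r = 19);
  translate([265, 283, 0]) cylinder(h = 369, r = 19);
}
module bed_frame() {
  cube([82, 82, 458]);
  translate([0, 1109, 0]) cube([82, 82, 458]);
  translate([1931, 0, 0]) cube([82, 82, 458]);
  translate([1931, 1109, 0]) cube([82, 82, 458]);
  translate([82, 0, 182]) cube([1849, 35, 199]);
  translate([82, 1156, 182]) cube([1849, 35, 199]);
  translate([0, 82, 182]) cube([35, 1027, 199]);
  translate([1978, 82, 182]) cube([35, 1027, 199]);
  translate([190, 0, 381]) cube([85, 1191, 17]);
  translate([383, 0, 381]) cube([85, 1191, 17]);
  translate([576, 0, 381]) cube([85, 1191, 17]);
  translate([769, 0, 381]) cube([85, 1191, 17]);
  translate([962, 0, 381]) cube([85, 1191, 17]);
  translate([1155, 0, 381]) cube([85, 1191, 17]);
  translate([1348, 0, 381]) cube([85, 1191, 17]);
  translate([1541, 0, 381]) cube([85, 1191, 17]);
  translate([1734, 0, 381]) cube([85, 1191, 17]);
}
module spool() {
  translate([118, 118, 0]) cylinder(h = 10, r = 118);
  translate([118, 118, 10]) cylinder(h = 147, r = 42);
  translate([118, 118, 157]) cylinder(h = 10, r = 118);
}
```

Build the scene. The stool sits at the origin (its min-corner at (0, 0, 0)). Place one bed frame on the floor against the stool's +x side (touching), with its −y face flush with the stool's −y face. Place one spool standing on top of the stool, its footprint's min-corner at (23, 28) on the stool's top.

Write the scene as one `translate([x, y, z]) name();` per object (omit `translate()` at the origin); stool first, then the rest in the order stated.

stool();
translate([284, 0, 0]) bed_frame();
translate([23, 28, 402]) spool();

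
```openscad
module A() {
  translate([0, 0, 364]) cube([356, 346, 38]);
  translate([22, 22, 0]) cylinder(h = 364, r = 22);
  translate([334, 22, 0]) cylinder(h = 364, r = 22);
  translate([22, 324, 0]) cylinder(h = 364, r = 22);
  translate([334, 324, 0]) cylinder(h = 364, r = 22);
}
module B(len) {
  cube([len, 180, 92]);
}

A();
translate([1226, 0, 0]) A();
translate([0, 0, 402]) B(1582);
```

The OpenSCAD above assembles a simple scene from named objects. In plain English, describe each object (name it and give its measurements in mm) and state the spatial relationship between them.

A is a four-legged stool. The seat is a 356×346×38 mm slab whose top surface is at z = 402 mm; four round legs, each 44 mm in diameter, run from the floor (z = 0) to the underside of the seat, each leg's axis is inset half a diameter from the nearest pair of seat edges (so the leg's bounding box is flush with the corner).

B is a rectangular beam 1582 mm long (x), 180 mm deep (y), 92 mm thick (z).

The beam spans the tops of two stools placed 870 mm apart, resting at z = 402 mm.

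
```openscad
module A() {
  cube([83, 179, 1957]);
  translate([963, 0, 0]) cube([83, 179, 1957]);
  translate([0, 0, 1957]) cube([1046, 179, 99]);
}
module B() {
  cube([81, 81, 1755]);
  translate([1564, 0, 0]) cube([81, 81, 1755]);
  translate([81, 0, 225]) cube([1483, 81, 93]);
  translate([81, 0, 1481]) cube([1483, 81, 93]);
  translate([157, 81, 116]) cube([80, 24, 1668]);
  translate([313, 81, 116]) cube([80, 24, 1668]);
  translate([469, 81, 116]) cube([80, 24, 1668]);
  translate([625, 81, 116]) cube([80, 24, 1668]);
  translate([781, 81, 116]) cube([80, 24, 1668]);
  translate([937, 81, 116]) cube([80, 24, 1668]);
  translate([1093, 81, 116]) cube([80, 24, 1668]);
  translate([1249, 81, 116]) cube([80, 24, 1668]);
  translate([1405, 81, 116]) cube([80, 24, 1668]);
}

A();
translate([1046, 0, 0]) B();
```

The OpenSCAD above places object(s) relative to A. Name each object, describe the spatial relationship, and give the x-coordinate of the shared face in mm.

The door frame's +x face and the fence section's −x face are both at x = 1046 mm.

A is a door frame. B is a fence section. The fence section is against the door frame's +x side, with their −y faces flush. The x-coordinate of the shared face is 1046 mm.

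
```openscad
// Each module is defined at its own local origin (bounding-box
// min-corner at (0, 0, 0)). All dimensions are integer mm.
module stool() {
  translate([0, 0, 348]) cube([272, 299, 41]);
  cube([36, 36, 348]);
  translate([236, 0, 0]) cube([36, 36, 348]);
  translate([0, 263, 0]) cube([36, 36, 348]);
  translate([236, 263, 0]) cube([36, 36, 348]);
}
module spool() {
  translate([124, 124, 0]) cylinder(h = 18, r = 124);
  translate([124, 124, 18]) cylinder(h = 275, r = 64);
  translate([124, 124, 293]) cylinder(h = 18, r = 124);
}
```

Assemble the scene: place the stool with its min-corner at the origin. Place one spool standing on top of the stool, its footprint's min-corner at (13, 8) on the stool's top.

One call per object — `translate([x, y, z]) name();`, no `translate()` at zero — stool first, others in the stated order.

stool();
translate([13, 8, 389]) spool();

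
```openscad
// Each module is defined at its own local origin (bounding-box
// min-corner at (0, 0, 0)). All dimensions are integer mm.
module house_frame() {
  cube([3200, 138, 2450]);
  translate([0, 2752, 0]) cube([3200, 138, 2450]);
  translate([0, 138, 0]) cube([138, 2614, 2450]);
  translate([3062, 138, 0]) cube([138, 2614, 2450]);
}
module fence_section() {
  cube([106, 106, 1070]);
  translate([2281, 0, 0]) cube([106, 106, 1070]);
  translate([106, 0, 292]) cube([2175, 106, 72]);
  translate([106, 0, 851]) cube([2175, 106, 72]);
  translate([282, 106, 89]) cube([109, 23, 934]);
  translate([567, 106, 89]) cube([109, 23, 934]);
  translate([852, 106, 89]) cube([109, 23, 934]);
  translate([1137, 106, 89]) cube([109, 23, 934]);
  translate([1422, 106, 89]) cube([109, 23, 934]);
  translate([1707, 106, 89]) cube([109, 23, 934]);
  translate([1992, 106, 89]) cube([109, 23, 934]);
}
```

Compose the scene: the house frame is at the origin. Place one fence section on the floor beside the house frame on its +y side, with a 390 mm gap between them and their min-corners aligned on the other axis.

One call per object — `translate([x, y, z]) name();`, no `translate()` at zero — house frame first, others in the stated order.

house_frame();
translate([0, 3280, 0]) fence_section();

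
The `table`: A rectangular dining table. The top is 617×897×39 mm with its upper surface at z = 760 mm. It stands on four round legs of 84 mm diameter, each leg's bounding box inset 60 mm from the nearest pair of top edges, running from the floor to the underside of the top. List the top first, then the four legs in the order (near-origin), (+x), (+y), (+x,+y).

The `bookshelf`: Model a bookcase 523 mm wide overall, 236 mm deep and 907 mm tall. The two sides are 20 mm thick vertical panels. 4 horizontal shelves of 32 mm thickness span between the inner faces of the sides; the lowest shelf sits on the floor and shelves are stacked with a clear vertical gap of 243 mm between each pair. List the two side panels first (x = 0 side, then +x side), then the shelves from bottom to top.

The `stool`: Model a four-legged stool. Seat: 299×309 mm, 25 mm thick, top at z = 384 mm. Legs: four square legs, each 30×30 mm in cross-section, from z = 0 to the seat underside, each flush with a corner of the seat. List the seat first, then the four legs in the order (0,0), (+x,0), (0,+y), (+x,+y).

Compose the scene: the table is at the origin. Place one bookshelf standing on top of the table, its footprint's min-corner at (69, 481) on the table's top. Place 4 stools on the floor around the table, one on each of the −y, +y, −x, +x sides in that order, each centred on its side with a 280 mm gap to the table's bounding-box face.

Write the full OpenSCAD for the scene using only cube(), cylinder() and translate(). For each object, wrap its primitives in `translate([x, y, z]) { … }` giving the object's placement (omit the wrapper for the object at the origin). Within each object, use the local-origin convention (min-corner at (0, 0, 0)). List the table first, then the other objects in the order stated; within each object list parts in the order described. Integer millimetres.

translate([0, 0, 721]) cube([617, 897, 39]);
translate([102, 102, 0]) cylinder(h = 721, r = 42);
translate([515, 102, 0]) cylinder(h = 721, r = 42);
translate([102, 795, 0]) cylinder(h = 721, r = 42);
translate([515, 795, 0]) cylinder(h = 721, r = 42);
translate([69, 481, 760]) {
  cube([20, 236, 907]);
  translate([503, 0, 0]) cube([20, 236, 907]);
  translate([20, 0, 0]) cube([483, 236, 32]);
  translate([20, 0, 275]) cube([483, 236, 32]);
  translate([20, 0, 550]) cube([483, 236, 32]);
  translate([20, 0, 825]) cube([483, 236, 32]);
}
translate([159, -589, 0]) {
  translate([0, 0, 359]) cube([299, 309, 25]);
  cube([30, 30, 359]);
  translate([269, 0, 0]) cube([30, 30, 359]);
  translate([0, 279, 0]) cube([30, 30, 359]);
  translate([269, 279, 0]) cube([30, 30, 359]);
}
translate([159, 1177, 0]) {
  translate([0, 0, 359]) cube([299, 309, 25]);
  cube([30, 30, 359]);
  translate([269, 0, 0]) cube([30, 30, 359]);
  translate([0, 279, 0]) cube([30, 30, 359]);
  translate([269, 279, 0]) cube([30, 30, 359]);
}
translate([-579, 294, 0]) {
  translate([0, 0, 359]) cube([299, 309, 25]);
  cube([30, 30, 359]);
  translate([269, 0, 0]) cube([30, 30, 359]);
  translate([0, 279, 0]) cube([30, 30, 359]);
  translate([269, 279, 0]) cube([30, 30, 359]);
}
translate([897, 294, 0]) {
  translate([0, 0, 359]) cube([299, 309, 25]);
  cube([30, 30, 359]);
  translate([269, 0, 0]) cube([30, 30, 359]);
  translate([0, 279, 0]) cube([30, 30, 359]);
  translate([269, 279, 0]) cube([30, 30, 359]);
}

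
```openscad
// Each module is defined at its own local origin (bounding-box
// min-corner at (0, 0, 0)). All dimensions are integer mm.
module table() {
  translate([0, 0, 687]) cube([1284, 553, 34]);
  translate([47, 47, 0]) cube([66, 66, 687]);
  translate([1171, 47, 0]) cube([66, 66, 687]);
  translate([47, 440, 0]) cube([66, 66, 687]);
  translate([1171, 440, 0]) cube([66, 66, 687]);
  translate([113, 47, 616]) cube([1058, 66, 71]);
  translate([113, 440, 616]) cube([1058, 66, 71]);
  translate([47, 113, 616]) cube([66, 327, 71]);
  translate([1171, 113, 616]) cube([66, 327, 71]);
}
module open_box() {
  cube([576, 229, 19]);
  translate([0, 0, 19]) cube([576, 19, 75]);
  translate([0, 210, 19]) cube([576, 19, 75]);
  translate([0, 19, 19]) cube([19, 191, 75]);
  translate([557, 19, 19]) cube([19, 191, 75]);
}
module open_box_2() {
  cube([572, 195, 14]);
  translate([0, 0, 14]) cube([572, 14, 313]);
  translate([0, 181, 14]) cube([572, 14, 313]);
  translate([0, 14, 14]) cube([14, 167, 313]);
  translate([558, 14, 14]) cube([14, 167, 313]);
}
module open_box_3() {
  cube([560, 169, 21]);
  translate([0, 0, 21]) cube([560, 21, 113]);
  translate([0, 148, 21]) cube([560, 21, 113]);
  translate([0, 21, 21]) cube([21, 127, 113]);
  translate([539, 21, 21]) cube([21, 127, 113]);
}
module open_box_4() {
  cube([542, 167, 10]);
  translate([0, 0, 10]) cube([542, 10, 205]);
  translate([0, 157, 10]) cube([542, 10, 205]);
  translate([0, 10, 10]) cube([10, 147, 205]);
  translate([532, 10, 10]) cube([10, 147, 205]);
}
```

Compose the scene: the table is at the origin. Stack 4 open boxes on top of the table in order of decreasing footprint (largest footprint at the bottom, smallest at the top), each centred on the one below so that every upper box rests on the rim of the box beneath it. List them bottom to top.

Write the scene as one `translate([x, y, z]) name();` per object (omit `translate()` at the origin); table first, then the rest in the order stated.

table();
translate([354, 162, 721]) open_box();
translate([356, 179, 815]) open_box_2();
translate([362, 192, 1142]) open_box_3();
translate([371, 193, 1276]) open_box_4();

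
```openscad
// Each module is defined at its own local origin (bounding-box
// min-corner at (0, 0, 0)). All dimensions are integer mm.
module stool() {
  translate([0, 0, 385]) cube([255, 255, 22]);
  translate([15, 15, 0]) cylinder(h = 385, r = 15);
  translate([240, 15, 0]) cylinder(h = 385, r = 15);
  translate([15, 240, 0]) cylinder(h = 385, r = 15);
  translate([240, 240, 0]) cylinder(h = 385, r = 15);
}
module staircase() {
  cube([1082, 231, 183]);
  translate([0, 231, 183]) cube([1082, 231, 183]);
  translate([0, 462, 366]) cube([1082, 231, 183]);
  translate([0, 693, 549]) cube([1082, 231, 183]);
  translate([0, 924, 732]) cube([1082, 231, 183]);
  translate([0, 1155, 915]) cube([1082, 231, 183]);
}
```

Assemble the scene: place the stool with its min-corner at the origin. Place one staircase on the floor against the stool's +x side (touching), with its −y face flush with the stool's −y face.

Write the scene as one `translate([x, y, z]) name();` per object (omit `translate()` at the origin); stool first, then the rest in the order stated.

stool();
translate([255, 0, 0]) staircase();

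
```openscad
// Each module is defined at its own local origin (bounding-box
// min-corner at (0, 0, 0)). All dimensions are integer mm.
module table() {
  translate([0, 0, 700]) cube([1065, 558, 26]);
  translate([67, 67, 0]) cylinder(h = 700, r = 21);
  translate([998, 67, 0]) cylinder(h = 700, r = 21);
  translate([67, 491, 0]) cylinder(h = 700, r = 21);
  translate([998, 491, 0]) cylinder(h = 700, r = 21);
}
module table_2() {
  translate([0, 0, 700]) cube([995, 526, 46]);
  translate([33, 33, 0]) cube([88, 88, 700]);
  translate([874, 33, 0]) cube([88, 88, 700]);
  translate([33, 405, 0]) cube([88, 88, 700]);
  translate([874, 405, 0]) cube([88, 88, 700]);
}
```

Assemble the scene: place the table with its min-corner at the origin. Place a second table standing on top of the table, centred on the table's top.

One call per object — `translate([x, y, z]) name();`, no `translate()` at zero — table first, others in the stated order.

table();
translate([35, 16, 726]) table_2();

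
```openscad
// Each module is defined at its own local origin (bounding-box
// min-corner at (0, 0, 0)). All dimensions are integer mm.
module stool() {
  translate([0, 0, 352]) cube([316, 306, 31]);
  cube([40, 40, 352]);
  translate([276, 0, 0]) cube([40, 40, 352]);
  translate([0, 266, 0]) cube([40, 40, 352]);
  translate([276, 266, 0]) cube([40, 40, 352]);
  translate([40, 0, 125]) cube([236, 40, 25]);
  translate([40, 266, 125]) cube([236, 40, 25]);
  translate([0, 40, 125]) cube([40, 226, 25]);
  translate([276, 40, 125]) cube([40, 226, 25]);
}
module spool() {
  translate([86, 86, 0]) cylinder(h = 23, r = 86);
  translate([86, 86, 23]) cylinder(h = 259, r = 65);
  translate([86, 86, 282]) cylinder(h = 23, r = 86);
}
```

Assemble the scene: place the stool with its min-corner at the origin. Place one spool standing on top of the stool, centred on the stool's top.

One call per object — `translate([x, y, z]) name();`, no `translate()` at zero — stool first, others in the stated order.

stool();
translate([72, 67, 383]) spool();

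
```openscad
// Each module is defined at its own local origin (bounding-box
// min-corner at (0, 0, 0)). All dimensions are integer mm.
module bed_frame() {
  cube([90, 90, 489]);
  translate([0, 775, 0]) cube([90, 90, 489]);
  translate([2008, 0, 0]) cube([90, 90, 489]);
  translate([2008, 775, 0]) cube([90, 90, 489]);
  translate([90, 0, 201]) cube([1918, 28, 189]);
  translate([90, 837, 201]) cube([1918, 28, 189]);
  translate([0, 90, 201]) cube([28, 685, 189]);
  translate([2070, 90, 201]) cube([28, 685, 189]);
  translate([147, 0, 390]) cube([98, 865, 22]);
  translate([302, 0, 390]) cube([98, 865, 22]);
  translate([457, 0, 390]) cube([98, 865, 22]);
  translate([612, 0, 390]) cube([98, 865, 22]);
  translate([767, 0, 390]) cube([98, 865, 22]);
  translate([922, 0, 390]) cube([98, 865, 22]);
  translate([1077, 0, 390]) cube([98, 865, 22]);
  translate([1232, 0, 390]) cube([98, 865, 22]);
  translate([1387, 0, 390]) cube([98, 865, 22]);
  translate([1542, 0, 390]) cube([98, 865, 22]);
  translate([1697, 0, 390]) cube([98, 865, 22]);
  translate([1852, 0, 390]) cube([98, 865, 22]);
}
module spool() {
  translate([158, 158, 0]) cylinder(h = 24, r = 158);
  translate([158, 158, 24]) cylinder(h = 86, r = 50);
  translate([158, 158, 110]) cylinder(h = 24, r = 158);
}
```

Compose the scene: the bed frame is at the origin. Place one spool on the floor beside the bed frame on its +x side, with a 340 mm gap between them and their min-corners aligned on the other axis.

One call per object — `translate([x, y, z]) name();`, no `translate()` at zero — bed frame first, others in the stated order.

bed_frame();
translate([2438, 0, 0]) spool();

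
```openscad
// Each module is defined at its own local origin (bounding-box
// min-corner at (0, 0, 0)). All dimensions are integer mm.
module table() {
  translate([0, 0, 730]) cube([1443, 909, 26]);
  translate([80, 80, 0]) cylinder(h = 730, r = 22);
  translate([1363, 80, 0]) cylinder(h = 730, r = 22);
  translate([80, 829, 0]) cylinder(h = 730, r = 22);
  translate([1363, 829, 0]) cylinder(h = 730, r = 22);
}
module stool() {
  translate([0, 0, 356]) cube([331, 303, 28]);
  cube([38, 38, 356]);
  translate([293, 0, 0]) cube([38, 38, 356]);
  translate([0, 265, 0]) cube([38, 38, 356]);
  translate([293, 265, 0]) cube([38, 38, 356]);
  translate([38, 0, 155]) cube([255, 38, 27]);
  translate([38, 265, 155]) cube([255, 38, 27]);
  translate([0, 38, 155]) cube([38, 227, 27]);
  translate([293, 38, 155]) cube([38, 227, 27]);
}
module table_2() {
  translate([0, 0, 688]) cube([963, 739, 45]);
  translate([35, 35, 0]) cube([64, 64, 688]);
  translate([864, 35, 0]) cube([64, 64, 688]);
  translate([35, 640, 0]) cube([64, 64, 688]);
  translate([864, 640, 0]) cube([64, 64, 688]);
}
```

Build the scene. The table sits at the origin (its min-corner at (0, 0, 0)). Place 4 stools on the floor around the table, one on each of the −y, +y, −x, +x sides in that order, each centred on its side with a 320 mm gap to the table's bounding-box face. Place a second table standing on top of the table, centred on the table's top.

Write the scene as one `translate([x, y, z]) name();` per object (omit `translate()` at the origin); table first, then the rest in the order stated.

table();
translate([556, -623, 0]) stool();
translate([556, 1229, 0]) stool();
translate([-651, 303, 0]) stool();
translate([1763, 303, 0]) stool();
translate([240, 85, 756]) table_2();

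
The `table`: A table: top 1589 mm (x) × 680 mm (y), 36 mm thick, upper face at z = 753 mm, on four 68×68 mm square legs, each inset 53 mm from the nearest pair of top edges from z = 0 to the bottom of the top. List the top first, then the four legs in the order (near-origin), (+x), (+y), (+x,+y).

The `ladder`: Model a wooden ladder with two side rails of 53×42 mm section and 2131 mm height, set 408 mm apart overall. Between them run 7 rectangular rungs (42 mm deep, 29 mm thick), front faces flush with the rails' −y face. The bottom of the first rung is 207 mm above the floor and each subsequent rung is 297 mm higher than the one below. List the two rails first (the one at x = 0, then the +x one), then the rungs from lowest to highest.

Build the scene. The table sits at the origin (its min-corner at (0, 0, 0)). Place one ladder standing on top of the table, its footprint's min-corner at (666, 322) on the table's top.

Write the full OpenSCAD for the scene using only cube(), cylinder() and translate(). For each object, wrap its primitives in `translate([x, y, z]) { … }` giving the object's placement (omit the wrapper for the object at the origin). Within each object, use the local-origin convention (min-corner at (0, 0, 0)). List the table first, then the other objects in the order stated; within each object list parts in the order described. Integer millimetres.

translate([0, 0, 717]) cube([1589, 680, 36]);
translate([53, 53, 0]) cube([68, 68, 717]);
translate([1468, 53, 0]) cube([68, 68, 717]);
translate([53, 559, 0]) cube([68, 68, 717]);
translate([1468, 559, 0]) cube([68, 68, 717]);
translate([666, 322, 753]) {
  cube([53, 42, 2131]);
  translate([355, 0, 0]) cube([53, 42, 2131]);
  translate([53, 0, 207]) cube([302, 42, 29]);
  translate([53, 0, 504]) cube([302, 42, 29]);
  translate([53, 0, 801]) cube([302, 42, 29]);
  translate([53, 0, 1098]) cube([302, 42, 29]);
  translate([53, 0, 1395]) cube([302, 42, 29]);
  translate([53, 0, 1692]) cube([302, 42, 29]);
  translate([53, 0, 1989]) cube([302, 42, 29]);
}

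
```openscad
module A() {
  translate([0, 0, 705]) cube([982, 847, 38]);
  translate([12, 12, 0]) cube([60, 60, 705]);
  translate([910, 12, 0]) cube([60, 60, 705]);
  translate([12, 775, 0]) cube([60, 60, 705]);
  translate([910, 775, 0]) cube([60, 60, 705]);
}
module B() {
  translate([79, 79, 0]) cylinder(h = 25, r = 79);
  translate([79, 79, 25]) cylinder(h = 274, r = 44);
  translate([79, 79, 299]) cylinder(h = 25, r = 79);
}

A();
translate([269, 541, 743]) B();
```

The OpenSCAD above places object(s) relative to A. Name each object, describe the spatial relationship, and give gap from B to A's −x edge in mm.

A is a table. B is a spool. The spool is on top of the table. The gap from the spool to the table's −x edge is 269 mm.

The spool's min-x is at 269; the table's min-x is 0; gap = 269 mm.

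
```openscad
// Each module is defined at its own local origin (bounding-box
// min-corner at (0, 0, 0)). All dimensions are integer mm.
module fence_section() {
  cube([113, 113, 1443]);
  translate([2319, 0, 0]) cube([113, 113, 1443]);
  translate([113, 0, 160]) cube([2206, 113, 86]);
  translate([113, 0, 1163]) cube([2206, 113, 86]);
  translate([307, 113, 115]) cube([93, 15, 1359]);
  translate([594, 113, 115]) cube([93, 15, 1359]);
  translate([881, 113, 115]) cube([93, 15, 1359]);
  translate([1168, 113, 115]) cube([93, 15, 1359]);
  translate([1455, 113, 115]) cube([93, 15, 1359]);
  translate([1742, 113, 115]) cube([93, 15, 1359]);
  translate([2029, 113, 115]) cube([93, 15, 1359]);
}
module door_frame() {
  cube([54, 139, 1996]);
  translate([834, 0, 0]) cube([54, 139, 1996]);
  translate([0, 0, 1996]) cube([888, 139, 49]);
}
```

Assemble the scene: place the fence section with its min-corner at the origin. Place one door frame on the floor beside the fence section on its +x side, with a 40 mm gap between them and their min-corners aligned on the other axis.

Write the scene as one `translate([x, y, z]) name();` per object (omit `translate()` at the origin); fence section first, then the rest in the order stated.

fence_section();
translate([2472, 0, 0]) door_frame();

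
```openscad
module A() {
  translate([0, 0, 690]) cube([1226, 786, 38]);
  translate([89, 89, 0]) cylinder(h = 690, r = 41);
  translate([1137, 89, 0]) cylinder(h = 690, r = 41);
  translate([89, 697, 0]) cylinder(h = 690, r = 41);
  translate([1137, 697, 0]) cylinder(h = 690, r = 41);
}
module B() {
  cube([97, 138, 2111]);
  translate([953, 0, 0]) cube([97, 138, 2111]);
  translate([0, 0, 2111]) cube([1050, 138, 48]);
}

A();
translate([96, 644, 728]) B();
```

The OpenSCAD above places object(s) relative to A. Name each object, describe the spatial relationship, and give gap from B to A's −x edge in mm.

A is a table. B is a door frame. The door frame is on top of the table. The gap from the door frame to the table's −x edge is 96 mm.

The door frame's min-x is at 96; the table's min-x is 0; gap = 96 mm.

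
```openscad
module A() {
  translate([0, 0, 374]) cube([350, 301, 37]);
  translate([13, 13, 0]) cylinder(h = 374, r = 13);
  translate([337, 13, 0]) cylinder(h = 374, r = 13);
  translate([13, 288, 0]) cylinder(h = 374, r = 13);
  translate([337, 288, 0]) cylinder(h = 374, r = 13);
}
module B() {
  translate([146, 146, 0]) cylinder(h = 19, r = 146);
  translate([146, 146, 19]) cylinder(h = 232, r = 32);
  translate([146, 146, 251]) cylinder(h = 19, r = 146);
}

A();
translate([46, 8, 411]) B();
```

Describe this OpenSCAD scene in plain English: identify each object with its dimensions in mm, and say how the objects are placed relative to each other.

A is a four-legged stool. The seat is 350×301 mm, 37 mm thick, top at z = 411 mm. It stands on four round legs, each 26 mm in diameter, from z = 0 to the seat underside, each leg's axis is inset half a diameter from the nearest pair of seat edges (so the leg's bounding box is flush with the corner).

B is a spool: two coaxial disc flanges of radius 146 mm and thickness 19 mm, joined by a core cylinder of radius 32 mm and height 232 mm. The lower flange rests on z = 0 and the three cylinders share a vertical axis.

The spool is on top of the stool.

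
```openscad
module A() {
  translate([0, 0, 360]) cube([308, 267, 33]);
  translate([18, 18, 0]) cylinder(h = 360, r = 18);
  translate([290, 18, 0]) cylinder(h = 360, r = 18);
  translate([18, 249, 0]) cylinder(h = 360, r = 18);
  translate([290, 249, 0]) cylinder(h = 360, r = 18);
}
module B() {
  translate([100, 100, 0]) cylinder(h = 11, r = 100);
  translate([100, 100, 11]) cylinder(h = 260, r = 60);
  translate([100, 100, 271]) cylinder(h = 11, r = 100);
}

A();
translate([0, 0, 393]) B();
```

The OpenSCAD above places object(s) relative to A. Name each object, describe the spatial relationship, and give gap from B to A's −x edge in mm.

The spool's min-x is at 0; the stool's min-x is 0; gap = 0 mm.

A is a stool. B is a spool. The spool is on top of the stool. The gap from the spool to the stool's −x edge is 0 mm.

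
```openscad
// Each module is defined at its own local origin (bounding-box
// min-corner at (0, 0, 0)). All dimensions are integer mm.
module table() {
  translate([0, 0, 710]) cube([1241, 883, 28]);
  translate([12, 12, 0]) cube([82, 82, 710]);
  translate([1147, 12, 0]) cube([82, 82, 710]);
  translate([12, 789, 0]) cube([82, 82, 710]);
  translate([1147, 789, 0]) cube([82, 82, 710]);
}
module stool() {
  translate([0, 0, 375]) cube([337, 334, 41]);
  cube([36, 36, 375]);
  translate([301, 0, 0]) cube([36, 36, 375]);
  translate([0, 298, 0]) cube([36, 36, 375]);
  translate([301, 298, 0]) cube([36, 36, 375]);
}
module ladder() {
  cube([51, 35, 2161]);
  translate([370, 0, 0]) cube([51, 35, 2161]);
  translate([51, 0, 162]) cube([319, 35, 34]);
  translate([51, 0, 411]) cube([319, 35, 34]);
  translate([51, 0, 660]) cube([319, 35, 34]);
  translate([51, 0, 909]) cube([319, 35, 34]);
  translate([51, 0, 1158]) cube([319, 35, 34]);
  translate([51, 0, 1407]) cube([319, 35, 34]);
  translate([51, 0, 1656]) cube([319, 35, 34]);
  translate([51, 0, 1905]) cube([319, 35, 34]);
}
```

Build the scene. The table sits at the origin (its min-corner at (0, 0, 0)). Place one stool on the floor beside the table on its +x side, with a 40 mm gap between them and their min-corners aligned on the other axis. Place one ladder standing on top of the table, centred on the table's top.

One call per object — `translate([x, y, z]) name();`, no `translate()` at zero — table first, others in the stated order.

table();
translate([1281, 0, 0]) stool();
translate([410, 424, 738]) ladder();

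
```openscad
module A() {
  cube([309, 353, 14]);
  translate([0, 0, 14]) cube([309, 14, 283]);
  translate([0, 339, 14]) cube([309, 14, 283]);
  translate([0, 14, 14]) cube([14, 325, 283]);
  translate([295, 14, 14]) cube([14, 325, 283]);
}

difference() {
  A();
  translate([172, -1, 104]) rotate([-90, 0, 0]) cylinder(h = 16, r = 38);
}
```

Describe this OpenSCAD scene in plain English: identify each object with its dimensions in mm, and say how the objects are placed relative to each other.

A is an open-topped rectangular box: outside dimensions 309×353×297 mm, with a uniform wall and base thickness of 14 mm. The base is a full 309×353 slab on the floor; four walls sit on top of the base. The front and back walls (the −y and +y sides) span the full width; the two side walls fit between them.

The open box has a circular hole of radius 38 mm through its front wall, centred at (x = 172, z = 104).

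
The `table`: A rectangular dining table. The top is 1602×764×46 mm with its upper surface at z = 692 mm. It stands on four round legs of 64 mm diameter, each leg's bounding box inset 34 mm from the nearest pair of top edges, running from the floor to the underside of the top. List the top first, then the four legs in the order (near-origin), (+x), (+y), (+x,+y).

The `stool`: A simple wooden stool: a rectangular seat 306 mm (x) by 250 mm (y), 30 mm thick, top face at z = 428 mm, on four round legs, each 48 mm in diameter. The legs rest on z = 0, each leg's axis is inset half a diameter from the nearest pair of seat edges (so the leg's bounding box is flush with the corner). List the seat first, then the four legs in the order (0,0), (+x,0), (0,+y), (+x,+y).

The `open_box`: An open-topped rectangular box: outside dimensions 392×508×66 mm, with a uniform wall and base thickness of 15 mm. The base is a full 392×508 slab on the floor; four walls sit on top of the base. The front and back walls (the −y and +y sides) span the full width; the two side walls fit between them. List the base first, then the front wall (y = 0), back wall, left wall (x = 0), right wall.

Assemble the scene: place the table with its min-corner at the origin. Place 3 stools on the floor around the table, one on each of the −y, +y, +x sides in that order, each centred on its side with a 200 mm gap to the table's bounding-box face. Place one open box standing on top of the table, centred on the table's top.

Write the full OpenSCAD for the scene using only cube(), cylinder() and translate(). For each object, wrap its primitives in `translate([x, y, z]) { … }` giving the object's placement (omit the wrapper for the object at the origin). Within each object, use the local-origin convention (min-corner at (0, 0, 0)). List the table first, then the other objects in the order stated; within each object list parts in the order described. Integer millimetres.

translate([0, 0, 646]) cube([1602, 764, 46]);
translate([66, 66, 0]) cylinder(h = 646, r = 32);
translate([1536, 66, 0]) cylinder(h = 646, r = 32);
translate([66, 698, 0]) cylinder(h = 646, r = 32);
translate([1536, 698, 0]) cylinder(h = 646, r = 32);
translate([648, -450, 0]) {
  translate([0, 0, 398]) cube([306, 250, 30]);
  translate([24, 24, 0]) cylinder(h = 398, r = 24);
  translate([282, 24, 0]) cylinder(h = 398, r = 24);
  translate([24, 226, 0]) cylinder(h = 398, r = 24);
  translate([282, 226, 0]) cylinder(h = 398, r = 24);
}
translate([648, 964, 0]) {
  translate([0, 0, 398]) cube([306, 250, 30]);
  translate([24, 24, 0]) cylinder(h = 398, r = 24);
  translate([282, 24, 0]) cylinder(h = 398, r = 24);
  translate([24, 226, 0]) cylinder(h = 398, r = 24);
  translate([282, 226, 0]) cylinder(h = 398, r = 24);
}
translate([1802, 257, 0]) {
  translate([0, 0, 398]) cube([306, 250, 30]);
  translate([24, 24, 0]) cylinder(h = 398, r = 24);
  translate([282, 24, 0]) cylinder(h = 398, r = 24);
  translate([24, 226, 0]) cylinder(h = 398, r = 24);
  translate([282, 226, 0]) cylinder(h = 398, r = 24);
}
translate([605, 128, 692]) {
  cube([392, 508, 15]);
  translate([0, 0, 15]) cube([392, 15, 51]);
  translate([0, 493, 15]) cube([392, 15, 51]);
  translate([0, 15, 15]) cube([15, 478, 51]);
  translate([377, 15, 15]) cube([15, 478, 51]);
}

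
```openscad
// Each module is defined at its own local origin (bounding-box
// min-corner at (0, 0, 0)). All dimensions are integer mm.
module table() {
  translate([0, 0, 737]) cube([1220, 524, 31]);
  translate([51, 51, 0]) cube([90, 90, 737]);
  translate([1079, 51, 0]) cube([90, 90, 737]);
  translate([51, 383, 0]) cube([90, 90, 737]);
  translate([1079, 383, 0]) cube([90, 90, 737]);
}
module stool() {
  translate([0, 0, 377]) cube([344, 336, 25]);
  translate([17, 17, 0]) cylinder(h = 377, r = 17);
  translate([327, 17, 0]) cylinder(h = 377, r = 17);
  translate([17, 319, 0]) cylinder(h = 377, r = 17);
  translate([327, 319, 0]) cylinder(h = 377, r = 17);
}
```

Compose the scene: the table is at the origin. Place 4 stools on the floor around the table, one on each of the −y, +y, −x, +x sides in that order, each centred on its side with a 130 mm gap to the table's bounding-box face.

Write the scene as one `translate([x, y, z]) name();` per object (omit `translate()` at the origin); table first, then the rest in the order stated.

table();
translate([438, -466, 0]) stool();
translate([438, 654, 0]) stool();
translate([-474, 94, 0]) stool();
translate([1350, 94, 0]) stool();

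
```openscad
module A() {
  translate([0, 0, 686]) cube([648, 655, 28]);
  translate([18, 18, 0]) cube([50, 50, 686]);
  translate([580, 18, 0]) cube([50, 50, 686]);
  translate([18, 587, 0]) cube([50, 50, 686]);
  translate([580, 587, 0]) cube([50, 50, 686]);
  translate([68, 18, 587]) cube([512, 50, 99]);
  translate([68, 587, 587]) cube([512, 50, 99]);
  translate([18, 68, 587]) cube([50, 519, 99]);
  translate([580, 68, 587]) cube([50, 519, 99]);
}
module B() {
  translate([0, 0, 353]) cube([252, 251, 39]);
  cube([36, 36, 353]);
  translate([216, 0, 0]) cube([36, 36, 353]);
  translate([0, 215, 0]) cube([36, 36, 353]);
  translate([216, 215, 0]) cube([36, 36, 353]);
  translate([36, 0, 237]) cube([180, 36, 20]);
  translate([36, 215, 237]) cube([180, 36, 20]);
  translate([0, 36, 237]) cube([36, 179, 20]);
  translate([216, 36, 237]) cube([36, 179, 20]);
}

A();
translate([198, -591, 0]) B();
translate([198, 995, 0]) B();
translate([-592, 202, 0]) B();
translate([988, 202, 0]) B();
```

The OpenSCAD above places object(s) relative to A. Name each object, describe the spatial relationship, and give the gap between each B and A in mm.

A is a table. B is a stool. Four stools sit around the table at the −y, +y, −x, +x sides. The gap between each stool and the table is 340 mm.

Each stool's nearest face is 340 mm from the table's bounding box.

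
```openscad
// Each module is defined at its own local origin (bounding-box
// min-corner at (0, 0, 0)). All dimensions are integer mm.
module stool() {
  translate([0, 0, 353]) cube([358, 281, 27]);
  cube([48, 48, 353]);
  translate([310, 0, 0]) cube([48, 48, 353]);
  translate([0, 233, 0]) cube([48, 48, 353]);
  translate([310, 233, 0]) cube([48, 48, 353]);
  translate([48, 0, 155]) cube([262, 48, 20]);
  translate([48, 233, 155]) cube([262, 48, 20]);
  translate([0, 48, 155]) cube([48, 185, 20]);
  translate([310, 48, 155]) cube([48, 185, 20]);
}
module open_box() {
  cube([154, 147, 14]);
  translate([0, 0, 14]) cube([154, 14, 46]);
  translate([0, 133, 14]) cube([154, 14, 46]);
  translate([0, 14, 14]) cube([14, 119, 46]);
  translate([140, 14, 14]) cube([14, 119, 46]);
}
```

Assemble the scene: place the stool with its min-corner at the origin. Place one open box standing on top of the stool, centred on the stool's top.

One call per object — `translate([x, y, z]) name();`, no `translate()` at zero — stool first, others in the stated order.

stool();
translate([102, 67, 380]) open_box();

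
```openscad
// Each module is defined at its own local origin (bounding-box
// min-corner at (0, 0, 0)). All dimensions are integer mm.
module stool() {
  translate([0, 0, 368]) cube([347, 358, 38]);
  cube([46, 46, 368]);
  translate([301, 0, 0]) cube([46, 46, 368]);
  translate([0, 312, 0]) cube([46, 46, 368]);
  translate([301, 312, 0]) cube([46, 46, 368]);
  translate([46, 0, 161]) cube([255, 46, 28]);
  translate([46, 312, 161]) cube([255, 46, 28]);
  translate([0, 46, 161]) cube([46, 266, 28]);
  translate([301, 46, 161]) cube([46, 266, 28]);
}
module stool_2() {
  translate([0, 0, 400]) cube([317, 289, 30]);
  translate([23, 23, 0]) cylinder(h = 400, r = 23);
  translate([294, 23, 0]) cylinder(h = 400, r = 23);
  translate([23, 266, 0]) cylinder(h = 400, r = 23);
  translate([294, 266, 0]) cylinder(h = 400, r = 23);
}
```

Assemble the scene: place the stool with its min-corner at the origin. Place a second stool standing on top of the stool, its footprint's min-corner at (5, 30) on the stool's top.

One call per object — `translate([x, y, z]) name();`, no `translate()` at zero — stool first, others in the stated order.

stool();
translate([5, 30, 406]) stool_2();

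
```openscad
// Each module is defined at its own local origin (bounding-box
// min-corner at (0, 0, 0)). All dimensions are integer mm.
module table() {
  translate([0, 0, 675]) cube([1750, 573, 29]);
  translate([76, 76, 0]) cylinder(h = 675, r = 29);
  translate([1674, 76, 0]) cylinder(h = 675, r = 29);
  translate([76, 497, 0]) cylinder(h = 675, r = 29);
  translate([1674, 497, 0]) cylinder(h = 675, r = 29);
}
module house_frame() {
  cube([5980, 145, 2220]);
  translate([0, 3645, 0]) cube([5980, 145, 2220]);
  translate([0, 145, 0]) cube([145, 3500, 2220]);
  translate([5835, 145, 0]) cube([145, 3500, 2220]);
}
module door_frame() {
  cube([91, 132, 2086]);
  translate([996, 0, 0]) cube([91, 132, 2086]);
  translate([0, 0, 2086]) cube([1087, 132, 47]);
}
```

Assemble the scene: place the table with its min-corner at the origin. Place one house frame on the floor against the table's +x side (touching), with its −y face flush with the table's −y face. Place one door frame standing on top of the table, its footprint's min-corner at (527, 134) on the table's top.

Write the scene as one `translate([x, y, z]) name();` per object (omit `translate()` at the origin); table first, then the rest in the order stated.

table();
translate([1750, 0, 0]) house_frame();
translate([527, 134, 704]) door_frame();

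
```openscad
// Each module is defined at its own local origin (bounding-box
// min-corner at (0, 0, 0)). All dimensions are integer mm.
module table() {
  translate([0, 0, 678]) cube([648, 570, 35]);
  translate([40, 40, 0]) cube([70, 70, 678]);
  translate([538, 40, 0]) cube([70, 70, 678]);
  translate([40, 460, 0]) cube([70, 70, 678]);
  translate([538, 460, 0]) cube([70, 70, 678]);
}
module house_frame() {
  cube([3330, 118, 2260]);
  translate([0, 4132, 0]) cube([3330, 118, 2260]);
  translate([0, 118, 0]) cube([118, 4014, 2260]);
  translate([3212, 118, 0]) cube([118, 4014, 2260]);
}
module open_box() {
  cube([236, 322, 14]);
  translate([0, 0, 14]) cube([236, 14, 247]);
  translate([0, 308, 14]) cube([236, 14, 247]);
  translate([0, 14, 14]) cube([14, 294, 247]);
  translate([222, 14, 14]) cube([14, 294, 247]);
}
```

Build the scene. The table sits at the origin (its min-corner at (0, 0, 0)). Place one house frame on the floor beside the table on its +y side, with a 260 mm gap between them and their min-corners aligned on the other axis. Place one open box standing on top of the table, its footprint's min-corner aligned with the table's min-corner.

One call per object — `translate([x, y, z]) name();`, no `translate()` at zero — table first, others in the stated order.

table();
translate([0, 830, 0]) house_frame();
translate([0, 0, 713]) open_box();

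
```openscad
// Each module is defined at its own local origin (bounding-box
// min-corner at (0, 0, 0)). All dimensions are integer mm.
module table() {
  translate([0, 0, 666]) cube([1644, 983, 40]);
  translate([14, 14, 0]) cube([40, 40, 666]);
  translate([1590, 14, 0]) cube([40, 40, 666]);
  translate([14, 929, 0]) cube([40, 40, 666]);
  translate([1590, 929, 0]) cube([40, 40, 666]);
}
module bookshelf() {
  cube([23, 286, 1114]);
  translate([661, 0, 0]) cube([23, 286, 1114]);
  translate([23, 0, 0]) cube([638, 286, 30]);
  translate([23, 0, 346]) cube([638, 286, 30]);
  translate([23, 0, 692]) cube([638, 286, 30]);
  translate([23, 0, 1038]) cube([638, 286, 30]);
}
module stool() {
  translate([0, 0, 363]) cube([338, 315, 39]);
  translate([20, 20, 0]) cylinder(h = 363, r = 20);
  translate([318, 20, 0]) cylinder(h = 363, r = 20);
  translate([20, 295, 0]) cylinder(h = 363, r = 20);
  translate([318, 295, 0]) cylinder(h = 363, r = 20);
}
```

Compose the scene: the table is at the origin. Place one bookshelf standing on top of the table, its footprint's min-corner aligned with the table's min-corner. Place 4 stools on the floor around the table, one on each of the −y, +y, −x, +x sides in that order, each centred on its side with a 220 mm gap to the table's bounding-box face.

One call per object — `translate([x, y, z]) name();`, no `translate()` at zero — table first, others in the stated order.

table();
translate([0, 0, 706]) bookshelf();
translate([653, -535, 0]) stool();
translate([653, 1203, 0]) stool();
translate([-558, 334, 0]) stool();
translate([1864, 334, 0]) stool();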